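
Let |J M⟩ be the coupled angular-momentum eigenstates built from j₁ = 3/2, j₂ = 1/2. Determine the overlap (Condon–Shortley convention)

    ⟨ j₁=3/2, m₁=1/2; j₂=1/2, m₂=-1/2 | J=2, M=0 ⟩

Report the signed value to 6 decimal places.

+0.707107

j₁+j₂−J=0  J+j₁−j₂=3  J−j₁+j₂=1  j₁+j₂+J+1=5
(j₁±m₁, j₂±m₂, J±M) = (2,1,0,1,2,2)
P² = 2
sum k=0..0:
  [0] +1/2 = 1/2
S = 1/2
C² = P²·S² = 1/2 ; C = +0.707107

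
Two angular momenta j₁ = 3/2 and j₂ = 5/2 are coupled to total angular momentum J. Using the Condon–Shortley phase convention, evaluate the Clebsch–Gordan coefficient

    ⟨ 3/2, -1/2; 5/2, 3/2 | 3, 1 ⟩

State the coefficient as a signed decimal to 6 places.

−√(49/120) ≈ -0.639010

√[7·1!2!4!/8! · 1!2!4!1!4!2!] = √(96/5)
  +(−1)^0/∏(0,1,2,4,0,0)! = 1/48  (running 1/48)
  +(−1)^1/∏(1,0,1,3,1,1)! = -1/6  (running -7/48)
⟨..|..⟩ = √(96/5)·(-7/48) = -0.639010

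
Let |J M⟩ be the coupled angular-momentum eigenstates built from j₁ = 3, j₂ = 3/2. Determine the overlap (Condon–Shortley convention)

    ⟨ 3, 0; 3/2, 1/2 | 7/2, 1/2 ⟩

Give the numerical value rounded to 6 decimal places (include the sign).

-0.308607  (= −√(2/21))

triangle: 1!·5!·2!/9! = 240/362880
(j±m)!: 3!·3!·2!·1!·4!·3! = 10368
prefactor² = (2J+1)·Δ·N² = 384/7
  k=0: +1/(0!·1!·3!·2!·2!·0!) = 1/24
  k=1: −1/(1!·0!·2!·1!·3!·1!) = -1/12
Σ = -1/24  ⇒  CG² = 384/7·(-1/24)² = 2/21
CG = −√(2/21) = -0.308607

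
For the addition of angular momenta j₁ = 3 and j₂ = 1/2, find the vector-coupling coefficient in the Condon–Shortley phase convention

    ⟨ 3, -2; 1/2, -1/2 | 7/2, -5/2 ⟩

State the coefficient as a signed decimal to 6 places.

+0.925820

triangle: 0!×6!×1!/8! = 720/40320
(j±m)!: 1!×5!×0!×1!×1!×6! = 86400
prefactor² = (2J+1)×Δ×N² = 86400/7
  k=0: +1/(0!×0!×5!×0!×1!×1!) = 1/120
Σ = 1/120  ⇒  CG² = 86400/7×1/120² = 6/7
CG = +√(6/7) = +0.925820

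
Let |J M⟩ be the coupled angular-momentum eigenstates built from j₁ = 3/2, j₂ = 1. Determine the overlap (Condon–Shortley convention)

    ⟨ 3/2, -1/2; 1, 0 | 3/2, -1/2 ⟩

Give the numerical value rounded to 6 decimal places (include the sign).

−√(1/15) ≈ -0.258199

triangle: 1!×2!×1!/5! = 2/120
(j±m)!: 1!×2!×1!×1!×1!×2! = 4
prefactor² = (2J+1)×Δ×N² = 4/15
  k=0: +1/(0!×1!×2!×1!×0!×0!) = 1/2
  k=1: −1/(1!×0!×1!×0!×1!×1!) = -1
Σ = -1/2  ⇒  CG² = 4/15×(-1/2)² = 1/15
CG = −√(1/15) = -0.258199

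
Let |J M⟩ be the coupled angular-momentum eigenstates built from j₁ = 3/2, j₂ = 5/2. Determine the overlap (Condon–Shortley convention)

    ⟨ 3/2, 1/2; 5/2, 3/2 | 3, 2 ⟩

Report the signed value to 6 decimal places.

−√(1/12) = -0.288675

√[7·1!2!4!/8! · 2!1!4!1!5!1!] = √(48)
  +(−1)^0/∏(0,1,1,4,1,0)! = 1/24  (running 1/24)
  +(−1)^1/∏(1,0,0,3,2,1)! = -1/12  (running -1/24)
⟨..|..⟩ = √(48)·(-1/24) = -0.288675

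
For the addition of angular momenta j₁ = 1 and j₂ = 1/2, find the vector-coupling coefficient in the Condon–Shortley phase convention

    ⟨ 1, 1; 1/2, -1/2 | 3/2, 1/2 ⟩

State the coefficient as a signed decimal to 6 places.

+0.577350  (= +√(1/3))

j₁+j₂−J=0  J+j₁−j₂=2  J−j₁+j₂=1  j₁+j₂+J+1=4
(j₁±m₁, j₂±m₂, J±M) = (2,0,0,1,2,1)
P² = 4/3
sum k=0..0:
  [0] +1/2 = 1/2
S = 1/2
C² = P²·S² = 1/3 ; C = +0.577350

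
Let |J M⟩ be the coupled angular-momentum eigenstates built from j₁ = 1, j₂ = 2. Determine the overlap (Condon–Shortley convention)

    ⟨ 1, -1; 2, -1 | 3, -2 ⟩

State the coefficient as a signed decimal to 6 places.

√[7·0!2!4!/7! · 0!2!1!3!1!5!] = √(96)
  +(−1)^0/∏(0,0,2,1,0,3)! = 1/12  (running 1/12)
⟨..|..⟩ = √(96)·(1/12) = +0.816497

+0.816497  (= +√(2/3))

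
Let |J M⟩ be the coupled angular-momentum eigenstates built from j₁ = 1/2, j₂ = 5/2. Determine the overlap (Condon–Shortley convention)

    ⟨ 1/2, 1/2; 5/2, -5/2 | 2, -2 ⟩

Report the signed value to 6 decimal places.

triangle: 1!×0!×4!/6! = 24/720
(j±m)!: 1!×0!×0!×5!×0!×4! = 2880
prefactor² = (2J+1)×Δ×N² = 480
  k=0: +1/(0!×1!×0!×0!×0!×4!) = 1/24
Σ = 1/24  ⇒  CG² = 480×1/24² = 5/6
CG = +√(5/6) = +0.912871

+√(5/6) ≈ +0.912871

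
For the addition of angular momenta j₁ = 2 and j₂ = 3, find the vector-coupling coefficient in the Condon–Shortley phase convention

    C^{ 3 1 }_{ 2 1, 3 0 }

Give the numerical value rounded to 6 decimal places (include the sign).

j₁+j₂−J=2  J+j₁−j₂=2  J−j₁+j₂=4  j₁+j₂+J+1=9
(j₁±m₁, j₂±m₂, J±M) = (3,1,3,3,4,2)
P² = 96/5
sum k=0..1:
  [0] +1/12 = 1/12
  [1] −1/8 = -1/8
S = -1/24
C² = P²·S² = 1/30 ; C = -0.182574

−√(1/30) ≈ -0.182574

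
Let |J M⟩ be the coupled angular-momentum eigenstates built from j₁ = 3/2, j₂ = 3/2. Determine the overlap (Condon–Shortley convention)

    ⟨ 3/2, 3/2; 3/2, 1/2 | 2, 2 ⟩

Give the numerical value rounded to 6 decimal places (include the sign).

√[5·1!2!2!/6! · 3!0!2!1!4!0!] = √(8)
  +(−1)^0/∏(0,1,0,2,2,0)! = 1/4  (running 1/4)
⟨..|..⟩ = √(8)·(1/4) = +0.707107

+0.707107  (= +√(1/2))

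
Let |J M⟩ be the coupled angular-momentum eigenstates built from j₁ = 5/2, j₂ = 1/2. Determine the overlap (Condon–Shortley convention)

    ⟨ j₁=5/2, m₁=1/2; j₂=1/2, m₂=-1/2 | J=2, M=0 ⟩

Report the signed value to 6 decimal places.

+√(1/2) = +0.707107

j₁+j₂−J=1  J+j₁−j₂=4  J−j₁+j₂=0  j₁+j₂+J+1=6
(j₁±m₁, j₂±m₂, J±M) = (3,2,0,1,2,2)
P² = 8
sum k=0..0:
  [0] +1/4 = 1/4
S = 1/4
C² = P²·S² = 1/2 ; C = +0.707107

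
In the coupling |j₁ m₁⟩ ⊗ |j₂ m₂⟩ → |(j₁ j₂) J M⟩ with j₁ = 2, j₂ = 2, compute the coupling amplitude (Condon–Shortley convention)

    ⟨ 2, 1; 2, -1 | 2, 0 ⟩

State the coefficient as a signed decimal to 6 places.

+√(1/14) ≈ +0.267261

√[5·2!2!2!/7! · 3!1!1!3!2!2!] = √(8/7)
  +(−1)^0/∏(0,2,1,1,1,1)! = 1/2  (running 1/2)
  +(−1)^1/∏(1,1,0,0,2,2)! = -1/4  (running 1/4)
⟨..|..⟩ = √(8/7)·(1/4) = +0.267261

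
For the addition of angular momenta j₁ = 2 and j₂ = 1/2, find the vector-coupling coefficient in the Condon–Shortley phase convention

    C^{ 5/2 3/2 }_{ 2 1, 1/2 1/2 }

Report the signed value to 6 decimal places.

+√(4/5) ≈ +0.894427

√[6·0!4!1!/6! · 3!1!1!0!4!1!] = √(144/5)
  +(−1)^0/∏(0,0,1,1,3,0)! = 1/6  (running 1/6)
⟨..|..⟩ = √(144/5)·(1/6) = +0.894427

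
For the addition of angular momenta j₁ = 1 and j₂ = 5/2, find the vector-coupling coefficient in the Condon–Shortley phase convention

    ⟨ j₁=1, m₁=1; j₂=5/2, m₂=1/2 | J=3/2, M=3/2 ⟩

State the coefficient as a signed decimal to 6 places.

√[4·2!0!3!/6! · 2!0!3!2!3!0!] = √(48/5)
  +(−1)^0/∏(0,2,0,3,0,0)! = 1/12  (running 1/12)
⟨..|..⟩ = √(48/5)·(1/12) = +0.258199

+0.258199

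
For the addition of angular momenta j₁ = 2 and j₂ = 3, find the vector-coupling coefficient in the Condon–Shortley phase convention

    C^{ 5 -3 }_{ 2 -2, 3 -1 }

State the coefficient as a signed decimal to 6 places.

√[11·0!4!6!/11! · 0!4!2!4!2!8!] = √(442368)
  +(−1)^0/∏(0,0,4,2,0,4)! = 1/1152  (running 1/1152)
⟨..|..⟩ = √(442368)·(1/1152) = +0.577350

+√(1/3) ≈ +0.577350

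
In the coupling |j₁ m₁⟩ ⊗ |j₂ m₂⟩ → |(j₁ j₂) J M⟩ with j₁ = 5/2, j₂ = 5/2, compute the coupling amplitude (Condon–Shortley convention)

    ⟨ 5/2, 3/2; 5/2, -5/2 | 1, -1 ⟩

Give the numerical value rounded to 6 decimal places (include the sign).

√[3·4!1!1!/7! · 4!1!0!5!0!2!] = √(576/7)
  +(−1)^0/∏(0,4,1,0,0,1)! = 1/24  (running 1/24)
⟨..|..⟩ = √(576/7)·(1/24) = +0.377964

+0.377964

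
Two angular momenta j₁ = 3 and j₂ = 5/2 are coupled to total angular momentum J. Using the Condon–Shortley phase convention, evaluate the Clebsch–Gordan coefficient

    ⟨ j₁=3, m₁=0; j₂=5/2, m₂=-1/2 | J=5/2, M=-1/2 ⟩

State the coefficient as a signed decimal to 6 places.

−√(8/105) = -0.276026

j₁+j₂−J=3  J+j₁−j₂=3  J−j₁+j₂=2  j₁+j₂+J+1=9
(j₁±m₁, j₂±m₂, J±M) = (3,3,2,3,2,3)
P² = 216/35
sum k=0..2:
  [0] +1/72 = 1/72
  [1] −1/4 = -1/4
  [2] +1/8 = 1/8
S = -1/9
C² = P²·S² = 8/105 ; C = -0.276026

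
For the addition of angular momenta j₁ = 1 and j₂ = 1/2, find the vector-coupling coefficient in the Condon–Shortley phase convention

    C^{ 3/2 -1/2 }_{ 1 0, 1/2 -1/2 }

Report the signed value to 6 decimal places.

+0.816497  (= +√(2/3))

√[4·0!2!1!/4! · 1!1!0!1!1!2!] = √(2/3)
  +(−1)^0/∏(0,0,1,0,1,1)! = 1  (running 1)
⟨..|..⟩ = √(2/3)·(1) = +0.816497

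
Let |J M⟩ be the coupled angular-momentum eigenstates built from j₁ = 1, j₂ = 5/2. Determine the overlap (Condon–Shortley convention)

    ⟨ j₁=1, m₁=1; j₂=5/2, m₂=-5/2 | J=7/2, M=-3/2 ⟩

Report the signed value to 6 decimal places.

+0.218218

triangle: 0!*2!*5!/8! = 240/40320
(j±m)!: 2!*0!*0!*5!*2!*5! = 57600
prefactor² = (2J+1)*Δ*N² = 19200/7
  k=0: +1/(0!*0!*0!*0!*2!*5!) = 1/240
Σ = 1/240  ⇒  CG² = 19200/7*1/240² = 1/21
CG = +√(1/21) = +0.218218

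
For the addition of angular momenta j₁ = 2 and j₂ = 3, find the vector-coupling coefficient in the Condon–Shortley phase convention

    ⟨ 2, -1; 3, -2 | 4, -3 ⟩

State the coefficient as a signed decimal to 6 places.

+0.223607  (= +√(1/20))

j₁+j₂−J=1  J+j₁−j₂=3  J−j₁+j₂=5  j₁+j₂+J+1=10
(j₁±m₁, j₂±m₂, J±M) = (1,3,1,5,1,7)
P² = 6480
sum k=0..1:
  [0] +1/144 = 1/144
  [1] −1/240 = -1/240
S = 1/360
C² = P²·S² = 1/20 ; C = +0.223607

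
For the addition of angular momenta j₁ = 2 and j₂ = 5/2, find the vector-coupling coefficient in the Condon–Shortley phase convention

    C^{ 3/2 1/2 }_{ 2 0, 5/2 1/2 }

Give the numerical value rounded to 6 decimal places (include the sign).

triangle: 3!·1!·2!/7! = 12/5040
(j±m)!: 2!·2!·3!·2!·2!·1! = 96
prefactor² = (2J+1)·Δ·N² = 32/35
  k=1: −1/(1!·2!·1!·2!·0!·0!) = -1/4
  k=2: +1/(2!·1!·0!·1!·1!·1!) = 1/2
Σ = 1/4  ⇒  CG² = 32/35·1/4² = 2/35
CG = +√(2/35) = +0.239046

+√(2/35) ≈ +0.239046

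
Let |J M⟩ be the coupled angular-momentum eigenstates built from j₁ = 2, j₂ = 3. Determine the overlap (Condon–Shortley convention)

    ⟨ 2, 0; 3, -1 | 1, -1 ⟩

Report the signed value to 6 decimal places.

+√(6/35) = +0.414039

j₁+j₂−J=4  J+j₁−j₂=0  J−j₁+j₂=2  j₁+j₂+J+1=7
(j₁±m₁, j₂±m₂, J±M) = (2,2,2,4,0,2)
P² = 384/35
sum k=2..2:
  [2] +1/8 = 1/8
S = 1/8
C² = P²·S² = 6/35 ; C = +0.414039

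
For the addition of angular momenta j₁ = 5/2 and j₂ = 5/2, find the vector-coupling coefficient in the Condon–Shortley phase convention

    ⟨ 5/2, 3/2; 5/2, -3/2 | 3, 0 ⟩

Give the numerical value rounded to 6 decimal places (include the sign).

√[7·2!3!3!/9! · 4!1!1!4!3!3!] = √(144/5)
  +(−1)^0/∏(0,2,1,1,2,2)! = 1/8  (running 1/8)
  +(−1)^1/∏(1,1,0,0,3,3)! = -1/36  (running 7/72)
⟨..|..⟩ = √(144/5)·(7/72) = +0.521749

+√(49/180) = +0.521749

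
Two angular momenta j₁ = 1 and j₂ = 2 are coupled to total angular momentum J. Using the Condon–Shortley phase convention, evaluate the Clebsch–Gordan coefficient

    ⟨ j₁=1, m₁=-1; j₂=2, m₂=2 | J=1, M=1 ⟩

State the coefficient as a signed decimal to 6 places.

j₁+j₂−J=2  J+j₁−j₂=0  J−j₁+j₂=2  j₁+j₂+J+1=5
(j₁±m₁, j₂±m₂, J±M) = (0,2,4,0,2,0)
P² = 48/5
sum k=2..2:
  [2] +1/4 = 1/4
S = 1/4
C² = P²·S² = 3/5 ; C = +0.774597

+0.774597  (= +√(3/5))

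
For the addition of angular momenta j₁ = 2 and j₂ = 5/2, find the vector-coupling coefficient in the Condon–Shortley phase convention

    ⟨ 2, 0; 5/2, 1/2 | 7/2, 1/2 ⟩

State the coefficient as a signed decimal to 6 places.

-0.195180  (= −√(4/105))

j₁+j₂−J=1  J+j₁−j₂=3  J−j₁+j₂=4  j₁+j₂+J+1=9
(j₁±m₁, j₂±m₂, J±M) = (2,2,3,2,4,3)
P² = 768/35
sum k=0..1:
  [0] +1/12 = 1/12
  [1] −1/8 = -1/8
S = -1/24
C² = P²·S² = 4/105 ; C = -0.195180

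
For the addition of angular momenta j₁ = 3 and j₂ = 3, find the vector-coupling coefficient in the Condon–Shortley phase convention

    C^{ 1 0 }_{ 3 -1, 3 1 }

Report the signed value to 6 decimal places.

−√(1/28) ≈ -0.188982

triangle: 5!×1!×1!/8! = 120/40320
(j±m)!: 2!×4!×4!×2!×1!×1! = 2304
prefactor² = (2J+1)×Δ×N² = 144/7
  k=3: −1/(3!×2!×1!×1!×0!×0!) = -1/12
  k=4: +1/(4!×1!×0!×0!×1!×1!) = 1/24
Σ = -1/24  ⇒  CG² = 144/7×(-1/24)² = 1/28
CG = −√(1/28) = -0.188982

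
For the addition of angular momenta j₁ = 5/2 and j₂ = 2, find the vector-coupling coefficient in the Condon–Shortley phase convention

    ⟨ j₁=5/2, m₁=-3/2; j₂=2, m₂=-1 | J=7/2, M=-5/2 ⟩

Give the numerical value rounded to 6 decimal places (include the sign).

-0.125988  (= −√(1/63))

triangle: 1!×4!×3!/9! = 144/362880
(j±m)!: 1!×4!×1!×3!×1!×6! = 103680
prefactor² = (2J+1)×Δ×N² = 2304/7
  k=0: +1/(0!×1!×4!×1!×0!×2!) = 1/48
  k=1: −1/(1!×0!×3!×0!×1!×3!) = -1/36
Σ = -1/144  ⇒  CG² = 2304/7×(-1/144)² = 1/63
CG = −√(1/63) = -0.125988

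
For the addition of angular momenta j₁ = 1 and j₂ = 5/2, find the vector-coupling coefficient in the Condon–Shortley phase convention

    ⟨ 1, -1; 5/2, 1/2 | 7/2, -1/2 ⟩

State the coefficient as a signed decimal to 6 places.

+√(2/7) = +0.534522

j₁+j₂−J=0  J+j₁−j₂=2  J−j₁+j₂=5  j₁+j₂+J+1=8
(j₁±m₁, j₂±m₂, J±M) = (0,2,3,2,3,4)
P² = 1152/7
sum k=0..0:
  [0] +1/24 = 1/24
S = 1/24
C² = P²·S² = 2/7 ; C = +0.534522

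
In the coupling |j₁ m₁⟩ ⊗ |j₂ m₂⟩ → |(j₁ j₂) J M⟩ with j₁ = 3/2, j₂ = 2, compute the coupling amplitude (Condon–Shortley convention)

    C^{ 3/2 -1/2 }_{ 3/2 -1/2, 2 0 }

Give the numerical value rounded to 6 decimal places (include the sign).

−√(1/5) ≈ -0.447214

√[4·2!1!2!/6! · 1!2!2!2!1!2!] = √(16/45)
  +(−1)^1/∏(1,1,1,1,0,1)! = -1  (running -1)
  +(−1)^2/∏(2,0,0,0,1,2)! = 1/4  (running -3/4)
⟨..|..⟩ = √(16/45)·(-3/4) = -0.447214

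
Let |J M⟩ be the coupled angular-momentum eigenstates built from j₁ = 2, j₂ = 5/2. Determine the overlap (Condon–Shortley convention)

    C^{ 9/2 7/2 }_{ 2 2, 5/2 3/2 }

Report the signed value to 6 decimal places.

+√(5/9) ≈ +0.745356

√[10·0!4!5!/10! · 4!0!4!1!8!1!] = √(184320)
  +(−1)^0/∏(0,0,0,4,4,1)! = 1/576  (running 1/576)
⟨..|..⟩ = √(184320)·(1/576) = +0.745356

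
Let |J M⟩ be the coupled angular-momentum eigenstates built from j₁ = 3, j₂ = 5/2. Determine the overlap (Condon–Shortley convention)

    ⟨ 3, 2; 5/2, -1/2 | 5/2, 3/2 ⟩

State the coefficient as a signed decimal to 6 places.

√[6·3!3!2!/9! · 5!1!2!3!4!1!] = √(288/7)
  +(−1)^0/∏(0,3,1,2,2,0)! = 1/24  (running 1/24)
  +(−1)^1/∏(1,2,0,1,3,1)! = -1/12  (running -1/24)
⟨..|..⟩ = √(288/7)·(-1/24) = -0.267261

−√(1/14) = -0.267261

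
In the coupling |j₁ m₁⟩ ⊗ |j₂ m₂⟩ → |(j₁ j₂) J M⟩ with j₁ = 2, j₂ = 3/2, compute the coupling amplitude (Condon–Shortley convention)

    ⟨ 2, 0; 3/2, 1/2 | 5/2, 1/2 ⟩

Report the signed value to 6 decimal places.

√[6·1!3!2!/7! · 2!2!2!1!3!2!] = √(48/35)
  +(−1)^0/∏(0,1,2,2,1,0)! = 1/4  (running 1/4)
  +(−1)^1/∏(1,0,1,1,2,1)! = -1/2  (running -1/4)
⟨..|..⟩ = √(48/35)·(-1/4) = -0.292770

-0.292770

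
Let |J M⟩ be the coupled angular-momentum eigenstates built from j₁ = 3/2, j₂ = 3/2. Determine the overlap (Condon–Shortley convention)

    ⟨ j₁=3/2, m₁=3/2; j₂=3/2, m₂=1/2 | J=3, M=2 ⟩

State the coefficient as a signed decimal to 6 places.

√[7·0!3!3!/7! · 3!0!2!1!5!1!] = √(72)
  +(−1)^0/∏(0,0,0,2,3,1)! = 1/12  (running 1/12)
⟨..|..⟩ = √(72)·(1/12) = +0.707107

+0.707107  (= +√(1/2))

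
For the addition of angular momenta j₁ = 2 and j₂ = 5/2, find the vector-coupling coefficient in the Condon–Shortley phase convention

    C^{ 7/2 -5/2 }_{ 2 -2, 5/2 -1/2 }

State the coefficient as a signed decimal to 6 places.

√[8·1!3!4!/9! · 0!4!2!3!1!6!] = √(4608/7)
  +(−1)^1/∏(1,0,3,1,0,3)! = -1/36  (running -1/36)
⟨..|..⟩ = √(4608/7)·(-1/36) = -0.712697

−√(32/63) ≈ -0.712697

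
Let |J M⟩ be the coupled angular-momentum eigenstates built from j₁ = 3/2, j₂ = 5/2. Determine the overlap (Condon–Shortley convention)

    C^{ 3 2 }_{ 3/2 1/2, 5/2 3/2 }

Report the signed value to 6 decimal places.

-0.288675  (= −√(1/12))

triangle: 1!*2!*4!/8! = 48/40320
(j±m)!: 2!*1!*4!*1!*5!*1! = 5760
prefactor² = (2J+1)*Δ*N² = 48
  k=0: +1/(0!*1!*1!*4!*1!*0!) = 1/24
  k=1: −1/(1!*0!*0!*3!*2!*1!) = -1/12
Σ = -1/24  ⇒  CG² = 48*(-1/24)² = 1/12
CG = −√(1/12) = -0.288675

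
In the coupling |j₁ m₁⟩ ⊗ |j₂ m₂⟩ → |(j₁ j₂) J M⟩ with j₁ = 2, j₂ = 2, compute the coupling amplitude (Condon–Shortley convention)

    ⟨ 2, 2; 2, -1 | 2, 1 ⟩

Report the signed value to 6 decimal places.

√[5·2!2!2!/7! · 4!0!1!3!3!1!] = √(48/7)
  +(−1)^0/∏(0,2,0,1,2,1)! = 1/4  (running 1/4)
⟨..|..⟩ = √(48/7)·(1/4) = +0.654654

+0.654654  (= +√(3/7))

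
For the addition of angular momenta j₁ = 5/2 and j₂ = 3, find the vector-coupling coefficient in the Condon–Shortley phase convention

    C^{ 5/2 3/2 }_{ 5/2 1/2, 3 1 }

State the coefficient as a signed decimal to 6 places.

+√(1/35) = +0.169031

√[6·3!2!3!/9! · 3!2!4!2!4!1!] = √(576/35)
  +(−1)^1/∏(1,2,1,3,1,0)! = -1/12  (running -1/12)
  +(−1)^2/∏(2,1,0,2,2,1)! = 1/8  (running 1/24)
⟨..|..⟩ = √(576/35)·(1/24) = +0.169031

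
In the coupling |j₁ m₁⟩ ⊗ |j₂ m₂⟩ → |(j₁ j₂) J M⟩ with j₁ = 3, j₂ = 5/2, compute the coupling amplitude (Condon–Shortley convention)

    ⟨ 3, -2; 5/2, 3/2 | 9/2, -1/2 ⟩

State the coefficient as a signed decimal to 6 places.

−√(361/1386) ≈ -0.510355

√[10·1!5!4!/11! · 1!5!4!1!4!5!] = √(460800/77)
  +(−1)^0/∏(0,1,5,4,0,0)! = 1/2880  (running 1/2880)
  +(−1)^1/∏(1,0,4,3,1,1)! = -1/144  (running -19/2880)
⟨..|..⟩ = √(460800/77)·(-19/2880) = -0.510355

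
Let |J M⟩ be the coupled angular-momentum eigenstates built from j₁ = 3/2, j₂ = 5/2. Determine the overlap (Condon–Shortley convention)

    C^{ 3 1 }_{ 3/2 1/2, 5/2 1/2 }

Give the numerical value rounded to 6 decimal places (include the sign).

j₁+j₂−J=1  J+j₁−j₂=2  J−j₁+j₂=4  j₁+j₂+J+1=8
(j₁±m₁, j₂±m₂, J±M) = (2,1,3,2,4,2)
P² = 48/5
sum k=0..1:
  [0] +1/6 = 1/6
  [1] −1/8 = -1/8
S = 1/24
C² = P²·S² = 1/60 ; C = +0.129099

+√(1/60) = +0.129099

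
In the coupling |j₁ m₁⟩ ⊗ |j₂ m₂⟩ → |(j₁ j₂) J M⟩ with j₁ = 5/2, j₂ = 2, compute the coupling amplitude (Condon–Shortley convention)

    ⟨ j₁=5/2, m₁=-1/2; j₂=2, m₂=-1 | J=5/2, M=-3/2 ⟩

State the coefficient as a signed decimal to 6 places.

−√(6/35) = -0.414039

j₁+j₂−J=2  J+j₁−j₂=3  J−j₁+j₂=2  j₁+j₂+J+1=8
(j₁±m₁, j₂±m₂, J±M) = (2,3,1,3,1,4)
P² = 216/35
sum k=0..1:
  [0] +1/12 = 1/12
  [1] −1/4 = -1/4
S = -1/6
C² = P²·S² = 6/35 ; C = -0.414039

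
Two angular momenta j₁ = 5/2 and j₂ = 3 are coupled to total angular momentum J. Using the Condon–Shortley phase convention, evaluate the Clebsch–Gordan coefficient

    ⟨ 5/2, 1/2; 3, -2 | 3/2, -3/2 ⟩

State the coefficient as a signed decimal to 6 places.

j₁+j₂−J=4  J+j₁−j₂=1  J−j₁+j₂=2  j₁+j₂+J+1=8
(j₁±m₁, j₂±m₂, J±M) = (3,2,1,5,0,3)
P² = 288/7
sum k=1..1:
  [1] −1/12 = -1/12
S = -1/12
C² = P²·S² = 2/7 ; C = -0.534522

-0.534522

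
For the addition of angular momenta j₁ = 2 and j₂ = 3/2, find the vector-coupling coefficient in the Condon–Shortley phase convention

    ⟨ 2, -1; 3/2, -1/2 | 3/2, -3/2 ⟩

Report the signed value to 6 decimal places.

triangle: 2!*2!*1!/6! = 4/720
(j±m)!: 1!*3!*1!*2!*0!*3! = 72
prefactor² = (2J+1)*Δ*N² = 8/5
  k=1: −1/(1!*1!*2!*0!*0!*1!) = -1/2
Σ = -1/2  ⇒  CG² = 8/5*(-1/2)² = 2/5
CG = −√(2/5) = -0.632456

−√(2/5) ≈ -0.632456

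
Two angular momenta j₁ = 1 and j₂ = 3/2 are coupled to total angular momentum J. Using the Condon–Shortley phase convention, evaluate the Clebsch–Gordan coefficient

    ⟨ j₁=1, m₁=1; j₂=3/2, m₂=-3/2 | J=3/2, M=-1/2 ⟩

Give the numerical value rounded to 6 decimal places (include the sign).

+0.632456

√[4·1!1!2!/5! · 2!0!0!3!1!2!] = √(8/5)
  +(−1)^0/∏(0,1,0,0,1,2)! = 1/2  (running 1/2)
⟨..|..⟩ = √(8/5)·(1/2) = +0.632456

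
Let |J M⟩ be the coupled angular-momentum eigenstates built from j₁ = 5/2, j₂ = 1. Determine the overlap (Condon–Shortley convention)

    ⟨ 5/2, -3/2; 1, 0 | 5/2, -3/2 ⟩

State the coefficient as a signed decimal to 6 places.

-0.507093

triangle: 1!*4!*1!/7! = 24/5040
(j±m)!: 1!*4!*1!*1!*1!*4! = 576
prefactor² = (2J+1)*Δ*N² = 576/35
  k=0: +1/(0!*1!*4!*1!*0!*0!) = 1/24
  k=1: −1/(1!*0!*3!*0!*1!*1!) = -1/6
Σ = -1/8  ⇒  CG² = 576/35*(-1/8)² = 9/35
CG = −√(9/35) = -0.507093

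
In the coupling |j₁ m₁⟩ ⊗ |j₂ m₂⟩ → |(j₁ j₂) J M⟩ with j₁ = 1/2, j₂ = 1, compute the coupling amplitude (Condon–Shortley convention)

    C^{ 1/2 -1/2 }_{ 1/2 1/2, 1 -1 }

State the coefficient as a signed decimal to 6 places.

√[2·1!0!1!/3! · 1!0!0!2!0!1!] = √(2/3)
  +(−1)^0/∏(0,1,0,0,0,1)! = 1  (running 1)
⟨..|..⟩ = √(2/3)·(1) = +0.816497

+0.816497  (= +√(2/3))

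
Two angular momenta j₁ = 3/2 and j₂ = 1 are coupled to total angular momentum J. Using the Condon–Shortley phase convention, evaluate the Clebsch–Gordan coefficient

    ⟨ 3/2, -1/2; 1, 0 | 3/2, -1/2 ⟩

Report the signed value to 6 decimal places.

j₁+j₂−J=1  J+j₁−j₂=2  J−j₁+j₂=1  j₁+j₂+J+1=5
(j₁±m₁, j₂±m₂, J±M) = (1,2,1,1,1,2)
P² = 4/15
sum k=0..1:
  [0] +1/2 = 1/2
  [1] −1/1 = -1
S = -1/2
C² = P²·S² = 1/15 ; C = -0.258199

-0.258199  (= −√(1/15))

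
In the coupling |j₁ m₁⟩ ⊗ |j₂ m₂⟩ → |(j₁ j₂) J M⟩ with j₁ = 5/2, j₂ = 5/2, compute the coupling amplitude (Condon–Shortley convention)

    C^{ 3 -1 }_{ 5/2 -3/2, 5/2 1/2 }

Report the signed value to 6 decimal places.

triangle: 2!*3!*3!/9! = 72/362880
(j±m)!: 1!*4!*3!*2!*2!*4! = 13824
prefactor² = (2J+1)*Δ*N² = 96/5
  k=1: −1/(1!*1!*3!*2!*0!*1!) = -1/12
  k=2: +1/(2!*0!*2!*1!*1!*2!) = 1/8
Σ = 1/24  ⇒  CG² = 96/5*1/24² = 1/30
CG = +√(1/30) = +0.182574

+√(1/30) = +0.182574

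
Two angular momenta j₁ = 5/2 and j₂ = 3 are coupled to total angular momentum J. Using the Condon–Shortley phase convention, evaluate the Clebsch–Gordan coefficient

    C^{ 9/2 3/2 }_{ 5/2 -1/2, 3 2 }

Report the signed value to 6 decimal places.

-0.604815

√[10·1!4!5!/11! · 2!3!5!1!6!3!] = √(345600/77)
  +(−1)^0/∏(0,1,3,5,1,0)! = 1/720  (running 1/720)
  +(−1)^1/∏(1,0,2,4,2,1)! = -1/96  (running -13/1440)
⟨..|..⟩ = √(345600/77)·(-13/1440) = -0.604815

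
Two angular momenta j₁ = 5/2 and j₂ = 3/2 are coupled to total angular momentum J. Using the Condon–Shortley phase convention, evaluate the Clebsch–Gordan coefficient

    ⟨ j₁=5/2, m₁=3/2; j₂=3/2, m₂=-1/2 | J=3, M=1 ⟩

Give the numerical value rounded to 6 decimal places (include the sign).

triangle: 1!×4!×2!/8! = 48/40320
(j±m)!: 4!×1!×1!×2!×4!×2! = 2304
prefactor² = (2J+1)×Δ×N² = 96/5
  k=0: +1/(0!×1!×1!×1!×3!×1!) = 1/6
  k=1: −1/(1!×0!×0!×0!×4!×2!) = -1/48
Σ = 7/48  ⇒  CG² = 96/5×7/48² = 49/120
CG = +√(49/120) = +0.639010

+√(49/120) = +0.639010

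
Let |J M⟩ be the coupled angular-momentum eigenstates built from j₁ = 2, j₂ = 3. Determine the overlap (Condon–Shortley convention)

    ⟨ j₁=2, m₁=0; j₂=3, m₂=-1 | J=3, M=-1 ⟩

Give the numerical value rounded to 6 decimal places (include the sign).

−√(3/20) ≈ -0.387298

√[7·2!2!4!/9! · 2!2!2!4!2!4!] = √(256/15)
  +(−1)^0/∏(0,2,2,2,0,2)! = 1/16  (running 1/16)
  +(−1)^1/∏(1,1,1,1,1,3)! = -1/6  (running -5/48)
  +(−1)^2/∏(2,0,0,0,2,4)! = 1/96  (running -3/32)
⟨..|..⟩ = √(256/15)·(-3/32) = -0.387298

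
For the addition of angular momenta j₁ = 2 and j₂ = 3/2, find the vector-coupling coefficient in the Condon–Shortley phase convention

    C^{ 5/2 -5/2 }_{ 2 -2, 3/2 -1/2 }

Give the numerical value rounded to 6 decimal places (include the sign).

−√(4/7) ≈ -0.755929

√[6·1!3!2!/7! · 0!4!1!2!0!5!] = √(576/7)
  +(−1)^1/∏(1,0,3,0,0,2)! = -1/12  (running -1/12)
⟨..|..⟩ = √(576/7)·(-1/12) = -0.755929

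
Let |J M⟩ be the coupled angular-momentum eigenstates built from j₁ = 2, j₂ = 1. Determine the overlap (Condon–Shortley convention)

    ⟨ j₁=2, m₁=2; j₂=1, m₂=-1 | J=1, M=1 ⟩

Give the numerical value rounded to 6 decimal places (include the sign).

+0.774597

j₁+j₂−J=2  J+j₁−j₂=2  J−j₁+j₂=0  j₁+j₂+J+1=5
(j₁±m₁, j₂±m₂, J±M) = (4,0,0,2,2,0)
P² = 48/5
sum k=0..0:
  [0] +1/4 = 1/4
S = 1/4
C² = P²·S² = 3/5 ; C = +0.774597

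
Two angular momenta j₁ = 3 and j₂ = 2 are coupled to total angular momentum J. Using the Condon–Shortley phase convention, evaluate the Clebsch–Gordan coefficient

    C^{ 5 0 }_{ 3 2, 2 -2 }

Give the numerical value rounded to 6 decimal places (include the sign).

triangle: 0!*6!*4!/11! = 17280/39916800
(j±m)!: 5!*1!*0!*4!*5!*5! = 41472000
prefactor² = (2J+1)*Δ*N² = 1382400/7
  k=0: +1/(0!*0!*1!*0!*5!*4!) = 1/2880
Σ = 1/2880  ⇒  CG² = 1382400/7*1/2880² = 1/42
CG = +√(1/42) = +0.154303

+√(1/42) ≈ +0.154303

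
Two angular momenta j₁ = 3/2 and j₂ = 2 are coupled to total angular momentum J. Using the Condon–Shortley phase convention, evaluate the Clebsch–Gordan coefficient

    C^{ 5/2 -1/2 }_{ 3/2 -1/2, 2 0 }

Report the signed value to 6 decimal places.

−√(3/35) = -0.292770

triangle: 1!×2!×3!/7! = 12/5040
(j±m)!: 1!×2!×2!×2!×2!×3! = 96
prefactor² = (2J+1)×Δ×N² = 48/35
  k=0: +1/(0!×1!×2!×2!×0!×1!) = 1/4
  k=1: −1/(1!×0!×1!×1!×1!×2!) = -1/2
Σ = -1/4  ⇒  CG² = 48/35×(-1/4)² = 3/35
CG = −√(3/35) = -0.292770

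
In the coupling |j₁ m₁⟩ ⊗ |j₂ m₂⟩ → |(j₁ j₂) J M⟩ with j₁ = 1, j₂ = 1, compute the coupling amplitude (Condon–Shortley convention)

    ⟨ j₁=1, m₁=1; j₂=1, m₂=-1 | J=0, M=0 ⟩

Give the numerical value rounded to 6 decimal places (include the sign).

√[1·2!0!0!/3! · 2!0!0!2!0!0!] = √(4/3)
  +(−1)^0/∏(0,2,0,0,0,0)! = 1/2  (running 1/2)
⟨..|..⟩ = √(4/3)·(1/2) = +0.577350

+√(1/3) ≈ +0.577350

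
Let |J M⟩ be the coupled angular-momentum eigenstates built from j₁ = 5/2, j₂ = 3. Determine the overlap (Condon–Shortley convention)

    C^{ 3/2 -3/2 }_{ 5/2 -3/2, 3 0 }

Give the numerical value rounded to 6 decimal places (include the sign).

triangle: 4!·1!·2!/8! = 48/40320
(j±m)!: 1!·4!·3!·3!·0!·3! = 5184
prefactor² = (2J+1)·Δ·N² = 864/35
  k=3: −1/(3!·1!·1!·0!·0!·2!) = -1/12
Σ = -1/12  ⇒  CG² = 864/35·(-1/12)² = 6/35
CG = −√(6/35) = -0.414039

-0.414039  (= −√(6/35))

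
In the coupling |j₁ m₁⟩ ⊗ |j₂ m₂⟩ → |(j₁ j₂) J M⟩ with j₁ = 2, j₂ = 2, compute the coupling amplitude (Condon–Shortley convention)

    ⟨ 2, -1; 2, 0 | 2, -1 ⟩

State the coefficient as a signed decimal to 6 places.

triangle: 2!×2!×2!/7! = 8/5040
(j±m)!: 1!×3!×2!×2!×1!×3! = 144
prefactor² = (2J+1)×Δ×N² = 8/7
  k=1: −1/(1!×1!×2!×1!×0!×1!) = -1/2
  k=2: +1/(2!×0!×1!×0!×1!×2!) = 1/4
Σ = -1/4  ⇒  CG² = 8/7×(-1/4)² = 1/14
CG = −√(1/14) = -0.267261

−√(1/14) ≈ -0.267261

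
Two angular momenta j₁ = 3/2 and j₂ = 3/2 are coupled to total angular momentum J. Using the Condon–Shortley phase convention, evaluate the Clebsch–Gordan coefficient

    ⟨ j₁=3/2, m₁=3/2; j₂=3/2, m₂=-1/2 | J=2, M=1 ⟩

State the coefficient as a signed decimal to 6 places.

+√(1/2) = +0.707107

j₁+j₂−J=1  J+j₁−j₂=2  J−j₁+j₂=2  j₁+j₂+J+1=6
(j₁±m₁, j₂±m₂, J±M) = (3,0,1,2,3,1)
P² = 2
sum k=0..0:
  [0] +1/2 = 1/2
S = 1/2
C² = P²·S² = 1/2 ; C = +0.707107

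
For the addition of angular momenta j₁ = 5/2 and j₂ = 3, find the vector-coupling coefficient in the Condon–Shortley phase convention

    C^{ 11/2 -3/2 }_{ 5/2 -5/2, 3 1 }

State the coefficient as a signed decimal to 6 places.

+0.213201  (= +√(1/22))

j₁+j₂−J=0  J+j₁−j₂=5  J−j₁+j₂=6  j₁+j₂+J+1=12
(j₁±m₁, j₂±m₂, J±M) = (0,5,4,2,4,7)
P² = 16588800/11
sum k=0..0:
  [0] +1/5760 = 1/5760
S = 1/5760
C² = P²·S² = 1/22 ; C = +0.213201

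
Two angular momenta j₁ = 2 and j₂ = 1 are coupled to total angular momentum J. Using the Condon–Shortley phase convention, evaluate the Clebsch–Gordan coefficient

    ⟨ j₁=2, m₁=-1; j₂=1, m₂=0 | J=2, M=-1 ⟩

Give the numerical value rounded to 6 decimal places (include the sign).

triangle: 1!*3!*1!/6! = 6/720
(j±m)!: 1!*3!*1!*1!*1!*3! = 36
prefactor² = (2J+1)*Δ*N² = 3/2
  k=0: +1/(0!*1!*3!*1!*0!*0!) = 1/6
  k=1: −1/(1!*0!*2!*0!*1!*1!) = -1/2
Σ = -1/3  ⇒  CG² = 3/2*(-1/3)² = 1/6
CG = −√(1/6) = -0.408248

-0.408248  (= −√(1/6))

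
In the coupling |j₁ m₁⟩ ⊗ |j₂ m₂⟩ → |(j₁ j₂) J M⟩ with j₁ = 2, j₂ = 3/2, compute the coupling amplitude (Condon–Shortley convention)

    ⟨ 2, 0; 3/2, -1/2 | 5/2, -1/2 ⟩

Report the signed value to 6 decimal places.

triangle: 1!*3!*2!/7! = 12/5040
(j±m)!: 2!*2!*1!*2!*2!*3! = 96
prefactor² = (2J+1)*Δ*N² = 48/35
  k=0: +1/(0!*1!*2!*1!*1!*1!) = 1/2
  k=1: −1/(1!*0!*1!*0!*2!*2!) = -1/4
Σ = 1/4  ⇒  CG² = 48/35*1/4² = 3/35
CG = +√(3/35) = +0.292770

+0.292770  (= +√(3/35))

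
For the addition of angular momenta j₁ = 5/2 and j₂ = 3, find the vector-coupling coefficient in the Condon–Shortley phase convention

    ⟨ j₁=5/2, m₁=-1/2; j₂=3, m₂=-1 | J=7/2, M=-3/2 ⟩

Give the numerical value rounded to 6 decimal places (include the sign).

triangle: 2!×3!×4!/10! = 288/3628800
(j±m)!: 2!×3!×2!×4!×2!×5! = 138240
prefactor² = (2J+1)×Δ×N² = 3072/35
  k=0: +1/(0!×2!×3!×2!×0!×2!) = 1/48
  k=1: −1/(1!×1!×2!×1!×1!×3!) = -1/12
  k=2: +1/(2!×0!×1!×0!×2!×4!) = 1/96
Σ = -5/96  ⇒  CG² = 3072/35×(-5/96)² = 5/21
CG = −√(5/21) = -0.487950

−√(5/21) ≈ -0.487950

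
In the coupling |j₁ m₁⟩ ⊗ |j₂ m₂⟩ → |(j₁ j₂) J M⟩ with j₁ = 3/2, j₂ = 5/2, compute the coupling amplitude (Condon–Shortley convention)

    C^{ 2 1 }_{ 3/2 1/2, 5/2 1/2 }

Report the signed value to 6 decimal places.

-0.545545  (= −√(25/84))

√[5·2!1!3!/7! · 2!1!3!2!3!1!] = √(12/7)
  +(−1)^0/∏(0,2,1,3,0,0)! = 1/12  (running 1/12)
  +(−1)^1/∏(1,1,0,2,1,1)! = -1/2  (running -5/12)
⟨..|..⟩ = √(12/7)·(-5/12) = -0.545545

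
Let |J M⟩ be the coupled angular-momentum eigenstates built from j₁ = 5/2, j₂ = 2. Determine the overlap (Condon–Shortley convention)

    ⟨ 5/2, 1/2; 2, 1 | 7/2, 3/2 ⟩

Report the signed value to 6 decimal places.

-0.308607

√[8·1!4!3!/9! · 3!2!3!1!5!2!] = √(384/7)
  +(−1)^0/∏(0,1,2,3,2,0)! = 1/24  (running 1/24)
  +(−1)^1/∏(1,0,1,2,3,1)! = -1/12  (running -1/24)
⟨..|..⟩ = √(384/7)·(-1/24) = -0.308607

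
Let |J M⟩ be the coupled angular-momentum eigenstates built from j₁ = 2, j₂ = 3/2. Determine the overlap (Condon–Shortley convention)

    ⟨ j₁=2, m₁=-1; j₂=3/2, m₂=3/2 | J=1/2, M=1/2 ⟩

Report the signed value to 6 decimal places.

√[2·3!1!0!/5! · 1!3!3!0!1!0!] = √(18/5)
  +(−1)^3/∏(3,0,0,0,1,0)! = -1/6  (running -1/6)
⟨..|..⟩ = √(18/5)·(-1/6) = -0.316228

−√(1/10) = -0.316228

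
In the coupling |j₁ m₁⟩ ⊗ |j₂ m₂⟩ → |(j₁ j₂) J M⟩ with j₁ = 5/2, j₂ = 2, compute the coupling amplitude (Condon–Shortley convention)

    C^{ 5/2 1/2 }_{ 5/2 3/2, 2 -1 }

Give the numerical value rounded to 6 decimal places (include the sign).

j₁+j₂−J=2  J+j₁−j₂=3  J−j₁+j₂=2  j₁+j₂+J+1=8
(j₁±m₁, j₂±m₂, J±M) = (4,1,1,3,3,2)
P² = 216/35
sum k=0..1:
  [0] +1/4 = 1/4
  [1] −1/12 = -1/12
S = 1/6
C² = P²·S² = 6/35 ; C = +0.414039

+√(6/35) ≈ +0.414039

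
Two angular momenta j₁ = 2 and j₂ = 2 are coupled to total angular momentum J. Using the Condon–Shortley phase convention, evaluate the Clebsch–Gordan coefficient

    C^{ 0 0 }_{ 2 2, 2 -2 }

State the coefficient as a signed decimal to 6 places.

triangle: 4!×0!×0!/5! = 24/120
(j±m)!: 4!×0!×0!×4!×0!×0! = 576
prefactor² = (2J+1)×Δ×N² = 576/5
  k=0: +1/(0!×4!×0!×0!×0!×0!) = 1/24
Σ = 1/24  ⇒  CG² = 576/5×1/24² = 1/5
CG = +√(1/5) = +0.447214

+√(1/5) ≈ +0.447214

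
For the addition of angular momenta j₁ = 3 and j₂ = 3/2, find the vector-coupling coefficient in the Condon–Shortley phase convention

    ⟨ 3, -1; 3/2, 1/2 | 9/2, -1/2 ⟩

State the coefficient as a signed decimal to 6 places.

+√(5/14) ≈ +0.597614

j₁+j₂−J=0  J+j₁−j₂=6  J−j₁+j₂=3  j₁+j₂+J+1=10
(j₁±m₁, j₂±m₂, J±M) = (2,4,2,1,4,5)
P² = 23040/7
sum k=0..0:
  [0] +1/96 = 1/96
S = 1/96
C² = P²·S² = 5/14 ; C = +0.597614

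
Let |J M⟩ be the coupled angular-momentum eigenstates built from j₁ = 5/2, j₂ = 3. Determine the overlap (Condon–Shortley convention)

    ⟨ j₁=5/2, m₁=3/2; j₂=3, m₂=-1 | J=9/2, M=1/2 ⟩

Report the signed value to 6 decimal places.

√[10·1!4!5!/11! · 4!1!2!4!5!4!] = √(184320/77)
  +(−1)^0/∏(0,1,1,2,3,3)! = 1/72  (running 1/72)
  +(−1)^1/∏(1,0,0,1,4,4)! = -1/576  (running 7/576)
⟨..|..⟩ = √(184320/77)·(7/576) = +0.594588

+√(35/99) ≈ +0.594588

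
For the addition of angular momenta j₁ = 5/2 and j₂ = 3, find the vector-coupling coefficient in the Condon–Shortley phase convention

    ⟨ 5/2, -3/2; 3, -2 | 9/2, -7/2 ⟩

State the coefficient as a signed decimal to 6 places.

+0.100504

triangle: 1!*4!*5!/11! = 2880/39916800
(j±m)!: 1!*4!*1!*5!*1!*8! = 116121600
prefactor² = (2J+1)*Δ*N² = 921600/11
  k=0: +1/(0!*1!*4!*1!*0!*4!) = 1/576
  k=1: −1/(1!*0!*3!*0!*1!*5!) = -1/720
Σ = 1/2880  ⇒  CG² = 921600/11*1/2880² = 1/99
CG = +√(1/99) = +0.100504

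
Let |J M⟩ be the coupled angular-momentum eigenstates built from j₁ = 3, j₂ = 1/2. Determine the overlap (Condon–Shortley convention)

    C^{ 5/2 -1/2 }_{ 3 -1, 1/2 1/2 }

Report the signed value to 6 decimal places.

-0.755929  (= −√(4/7))

triangle: 1!×5!×0!/7! = 120/5040
(j±m)!: 2!×4!×1!×0!×2!×3! = 576
prefactor² = (2J+1)×Δ×N² = 576/7
  k=1: −1/(1!×0!×3!×0!×2!×0!) = -1/12
Σ = -1/12  ⇒  CG² = 576/7×(-1/12)² = 4/7
CG = −√(4/7) = -0.755929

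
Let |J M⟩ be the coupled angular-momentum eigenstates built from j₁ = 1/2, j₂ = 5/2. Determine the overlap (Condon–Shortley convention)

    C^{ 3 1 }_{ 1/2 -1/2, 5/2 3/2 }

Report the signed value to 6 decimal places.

+0.577350

√[7·0!1!5!/7! · 0!1!4!1!4!2!] = √(192)
  +(−1)^0/∏(0,0,1,4,0,1)! = 1/24  (running 1/24)
⟨..|..⟩ = √(192)·(1/24) = +0.577350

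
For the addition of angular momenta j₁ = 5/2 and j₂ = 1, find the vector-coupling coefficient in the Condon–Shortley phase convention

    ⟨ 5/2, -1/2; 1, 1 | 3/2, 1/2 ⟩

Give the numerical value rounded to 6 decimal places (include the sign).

+0.447214  (= +√(1/5))

j₁+j₂−J=2  J+j₁−j₂=3  J−j₁+j₂=0  j₁+j₂+J+1=6
(j₁±m₁, j₂±m₂, J±M) = (2,3,2,0,2,1)
P² = 16/5
sum k=2..2:
  [2] +1/4 = 1/4
S = 1/4
C² = P²·S² = 1/5 ; C = +0.447214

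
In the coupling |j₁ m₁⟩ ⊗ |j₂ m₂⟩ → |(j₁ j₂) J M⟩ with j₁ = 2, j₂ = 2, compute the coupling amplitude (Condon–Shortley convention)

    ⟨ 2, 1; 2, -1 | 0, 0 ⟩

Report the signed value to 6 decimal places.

j₁+j₂−J=4  J+j₁−j₂=0  J−j₁+j₂=0  j₁+j₂+J+1=5
(j₁±m₁, j₂±m₂, J±M) = (3,1,1,3,0,0)
P² = 36/5
sum k=1..1:
  [1] −1/6 = -1/6
S = -1/6
C² = P²·S² = 1/5 ; C = -0.447214

-0.447214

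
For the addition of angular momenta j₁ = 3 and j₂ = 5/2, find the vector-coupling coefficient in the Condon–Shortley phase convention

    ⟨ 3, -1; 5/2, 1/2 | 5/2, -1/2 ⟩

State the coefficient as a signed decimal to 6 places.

j₁+j₂−J=3  J+j₁−j₂=3  J−j₁+j₂=2  j₁+j₂+J+1=9
(j₁±m₁, j₂±m₂, J±M) = (2,4,3,2,2,3)
P² = 288/35
sum k=1..3:
  [1] −1/24 = -1/24
  [2] +1/4 = 1/4
  [3] −1/24 = -1/24
S = 1/6
C² = P²·S² = 8/35 ; C = +0.478091

+0.478091  (= +√(8/35))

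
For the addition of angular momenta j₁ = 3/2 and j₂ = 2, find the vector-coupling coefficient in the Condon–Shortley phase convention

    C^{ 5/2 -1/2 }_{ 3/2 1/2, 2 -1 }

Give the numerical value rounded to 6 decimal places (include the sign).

+0.597614  (= +√(5/14))

√[6·1!2!3!/7! · 2!1!1!3!2!3!] = √(72/35)
  +(−1)^0/∏(0,1,1,1,1,2)! = 1/2  (running 1/2)
  +(−1)^1/∏(1,0,0,0,2,3)! = -1/12  (running 5/12)
⟨..|..⟩ = √(72/35)·(5/12) = +0.597614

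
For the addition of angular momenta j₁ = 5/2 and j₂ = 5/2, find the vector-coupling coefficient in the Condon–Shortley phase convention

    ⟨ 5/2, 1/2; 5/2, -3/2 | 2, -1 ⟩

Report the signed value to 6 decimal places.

−√(1/7) ≈ -0.377964

triangle: 3!·2!·2!/8! = 24/40320
(j±m)!: 3!·2!·1!·4!·1!·3! = 1728
prefactor² = (2J+1)·Δ·N² = 36/7
  k=0: +1/(0!·3!·2!·1!·0!·1!) = 1/12
  k=1: −1/(1!·2!·1!·0!·1!·2!) = -1/4
Σ = -1/6  ⇒  CG² = 36/7·(-1/6)² = 1/7
CG = −√(1/7) = -0.377964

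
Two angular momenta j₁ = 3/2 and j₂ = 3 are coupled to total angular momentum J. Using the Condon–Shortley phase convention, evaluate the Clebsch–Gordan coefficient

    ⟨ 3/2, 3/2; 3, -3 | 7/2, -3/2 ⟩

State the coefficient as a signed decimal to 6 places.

+0.308607

j₁+j₂−J=1  J+j₁−j₂=2  J−j₁+j₂=5  j₁+j₂+J+1=9
(j₁±m₁, j₂±m₂, J±M) = (3,0,0,6,2,5)
P² = 38400/7
sum k=0..0:
  [0] +1/240 = 1/240
S = 1/240
C² = P²·S² = 2/21 ; C = +0.308607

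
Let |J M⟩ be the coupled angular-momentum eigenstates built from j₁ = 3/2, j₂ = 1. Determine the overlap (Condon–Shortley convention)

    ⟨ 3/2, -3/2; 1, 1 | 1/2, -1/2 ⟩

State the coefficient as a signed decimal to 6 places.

+0.707107  (= +√(1/2))

j₁+j₂−J=2  J+j₁−j₂=1  J−j₁+j₂=0  j₁+j₂+J+1=4
(j₁±m₁, j₂±m₂, J±M) = (0,3,2,0,0,1)
P² = 2
sum k=2..2:
  [2] +1/2 = 1/2
S = 1/2
C² = P²·S² = 1/2 ; C = +0.707107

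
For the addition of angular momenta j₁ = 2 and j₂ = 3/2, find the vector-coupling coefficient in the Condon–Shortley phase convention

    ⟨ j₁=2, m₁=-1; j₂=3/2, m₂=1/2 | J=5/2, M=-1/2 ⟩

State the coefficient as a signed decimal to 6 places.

√[6·1!3!2!/7! · 1!3!2!1!2!3!] = √(72/35)
  +(−1)^0/∏(0,1,3,2,0,0)! = 1/12  (running 1/12)
  +(−1)^1/∏(1,0,2,1,1,1)! = -1/2  (running -5/12)
⟨..|..⟩ = √(72/35)·(-5/12) = -0.597614

−√(5/14) ≈ -0.597614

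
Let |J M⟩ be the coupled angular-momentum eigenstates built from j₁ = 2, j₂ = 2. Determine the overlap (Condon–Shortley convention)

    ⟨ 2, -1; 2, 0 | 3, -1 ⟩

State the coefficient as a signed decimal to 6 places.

-0.447214  (= −√(1/5))

j₁+j₂−J=1  J+j₁−j₂=3  J−j₁+j₂=3  j₁+j₂+J+1=8
(j₁±m₁, j₂±m₂, J±M) = (1,3,2,2,2,4)
P² = 36/5
sum k=0..1:
  [0] +1/12 = 1/12
  [1] −1/4 = -1/4
S = -1/6
C² = P²·S² = 1/5 ; C = -0.447214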